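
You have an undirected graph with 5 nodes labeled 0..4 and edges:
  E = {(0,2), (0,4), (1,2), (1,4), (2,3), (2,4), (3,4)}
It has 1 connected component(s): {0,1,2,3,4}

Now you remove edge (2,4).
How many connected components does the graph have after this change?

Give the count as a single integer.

Answer: 1

Derivation:
Initial component count: 1
Remove (2,4): not a bridge. Count unchanged: 1.
  After removal, components: {0,1,2,3,4}
New component count: 1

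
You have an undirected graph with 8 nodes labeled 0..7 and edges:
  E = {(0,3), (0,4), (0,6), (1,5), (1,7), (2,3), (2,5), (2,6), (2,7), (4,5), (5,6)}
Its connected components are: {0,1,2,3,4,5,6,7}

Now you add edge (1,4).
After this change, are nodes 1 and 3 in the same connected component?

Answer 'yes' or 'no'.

Initial components: {0,1,2,3,4,5,6,7}
Adding edge (1,4): both already in same component {0,1,2,3,4,5,6,7}. No change.
New components: {0,1,2,3,4,5,6,7}
Are 1 and 3 in the same component? yes

Answer: yes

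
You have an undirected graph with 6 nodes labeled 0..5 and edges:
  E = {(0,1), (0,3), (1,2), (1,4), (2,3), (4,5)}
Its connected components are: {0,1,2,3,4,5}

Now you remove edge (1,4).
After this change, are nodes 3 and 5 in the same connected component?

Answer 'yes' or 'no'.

Initial components: {0,1,2,3,4,5}
Removing edge (1,4): it was a bridge — component count 1 -> 2.
New components: {0,1,2,3} {4,5}
Are 3 and 5 in the same component? no

Answer: no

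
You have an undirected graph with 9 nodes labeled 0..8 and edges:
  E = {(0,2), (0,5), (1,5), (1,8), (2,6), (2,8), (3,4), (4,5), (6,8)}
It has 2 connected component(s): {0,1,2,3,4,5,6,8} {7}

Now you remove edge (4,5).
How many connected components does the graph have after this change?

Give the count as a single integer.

Initial component count: 2
Remove (4,5): it was a bridge. Count increases: 2 -> 3.
  After removal, components: {0,1,2,5,6,8} {3,4} {7}
New component count: 3

Answer: 3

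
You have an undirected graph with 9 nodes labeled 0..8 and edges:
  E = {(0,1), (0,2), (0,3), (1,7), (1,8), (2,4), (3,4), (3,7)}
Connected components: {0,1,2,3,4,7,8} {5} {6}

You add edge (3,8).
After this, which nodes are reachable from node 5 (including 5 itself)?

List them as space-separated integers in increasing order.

Before: nodes reachable from 5: {5}
Adding (3,8): both endpoints already in same component. Reachability from 5 unchanged.
After: nodes reachable from 5: {5}

Answer: 5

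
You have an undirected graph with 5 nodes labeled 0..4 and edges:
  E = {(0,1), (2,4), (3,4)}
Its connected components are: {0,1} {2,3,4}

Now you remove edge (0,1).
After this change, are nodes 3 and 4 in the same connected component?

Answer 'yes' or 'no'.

Initial components: {0,1} {2,3,4}
Removing edge (0,1): it was a bridge — component count 2 -> 3.
New components: {0} {1} {2,3,4}
Are 3 and 4 in the same component? yes

Answer: yes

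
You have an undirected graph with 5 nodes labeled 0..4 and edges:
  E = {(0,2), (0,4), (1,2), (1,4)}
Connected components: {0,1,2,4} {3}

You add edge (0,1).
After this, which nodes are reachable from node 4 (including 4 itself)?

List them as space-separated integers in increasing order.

Answer: 0 1 2 4

Derivation:
Before: nodes reachable from 4: {0,1,2,4}
Adding (0,1): both endpoints already in same component. Reachability from 4 unchanged.
After: nodes reachable from 4: {0,1,2,4}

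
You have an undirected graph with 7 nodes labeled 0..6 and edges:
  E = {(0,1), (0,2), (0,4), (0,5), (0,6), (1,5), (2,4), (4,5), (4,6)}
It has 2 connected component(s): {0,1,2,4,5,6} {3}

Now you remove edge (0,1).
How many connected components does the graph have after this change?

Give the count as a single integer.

Initial component count: 2
Remove (0,1): not a bridge. Count unchanged: 2.
  After removal, components: {0,1,2,4,5,6} {3}
New component count: 2

Answer: 2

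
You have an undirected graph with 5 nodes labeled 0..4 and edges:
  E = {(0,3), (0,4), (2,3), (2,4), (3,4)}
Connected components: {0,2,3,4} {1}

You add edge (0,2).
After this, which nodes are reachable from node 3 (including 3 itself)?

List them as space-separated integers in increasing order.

Before: nodes reachable from 3: {0,2,3,4}
Adding (0,2): both endpoints already in same component. Reachability from 3 unchanged.
After: nodes reachable from 3: {0,2,3,4}

Answer: 0 2 3 4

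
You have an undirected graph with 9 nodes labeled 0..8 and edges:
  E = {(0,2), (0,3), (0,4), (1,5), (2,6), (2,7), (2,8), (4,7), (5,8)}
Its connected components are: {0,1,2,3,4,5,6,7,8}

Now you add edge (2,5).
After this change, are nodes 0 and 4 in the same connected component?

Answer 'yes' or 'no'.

Answer: yes

Derivation:
Initial components: {0,1,2,3,4,5,6,7,8}
Adding edge (2,5): both already in same component {0,1,2,3,4,5,6,7,8}. No change.
New components: {0,1,2,3,4,5,6,7,8}
Are 0 and 4 in the same component? yes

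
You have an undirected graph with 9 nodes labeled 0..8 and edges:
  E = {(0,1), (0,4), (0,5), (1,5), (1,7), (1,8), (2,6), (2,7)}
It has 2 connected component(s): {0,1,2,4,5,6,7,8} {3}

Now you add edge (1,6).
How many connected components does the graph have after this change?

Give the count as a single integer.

Answer: 2

Derivation:
Initial component count: 2
Add (1,6): endpoints already in same component. Count unchanged: 2.
New component count: 2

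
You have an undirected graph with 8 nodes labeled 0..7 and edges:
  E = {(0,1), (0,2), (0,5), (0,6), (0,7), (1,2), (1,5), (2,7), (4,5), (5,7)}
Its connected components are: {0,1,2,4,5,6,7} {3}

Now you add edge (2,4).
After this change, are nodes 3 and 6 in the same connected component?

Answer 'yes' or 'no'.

Initial components: {0,1,2,4,5,6,7} {3}
Adding edge (2,4): both already in same component {0,1,2,4,5,6,7}. No change.
New components: {0,1,2,4,5,6,7} {3}
Are 3 and 6 in the same component? no

Answer: no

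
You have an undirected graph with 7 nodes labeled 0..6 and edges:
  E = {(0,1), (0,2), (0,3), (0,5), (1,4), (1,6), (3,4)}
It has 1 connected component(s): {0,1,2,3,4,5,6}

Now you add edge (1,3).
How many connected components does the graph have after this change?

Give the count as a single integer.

Initial component count: 1
Add (1,3): endpoints already in same component. Count unchanged: 1.
New component count: 1

Answer: 1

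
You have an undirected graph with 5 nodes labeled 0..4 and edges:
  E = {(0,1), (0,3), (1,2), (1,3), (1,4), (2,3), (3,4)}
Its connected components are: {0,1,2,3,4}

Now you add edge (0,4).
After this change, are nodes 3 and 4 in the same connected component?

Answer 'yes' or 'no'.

Answer: yes

Derivation:
Initial components: {0,1,2,3,4}
Adding edge (0,4): both already in same component {0,1,2,3,4}. No change.
New components: {0,1,2,3,4}
Are 3 and 4 in the same component? yes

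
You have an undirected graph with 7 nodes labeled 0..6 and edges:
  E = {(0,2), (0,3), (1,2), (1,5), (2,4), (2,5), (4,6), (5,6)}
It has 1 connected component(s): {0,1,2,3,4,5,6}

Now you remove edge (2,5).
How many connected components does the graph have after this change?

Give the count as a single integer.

Initial component count: 1
Remove (2,5): not a bridge. Count unchanged: 1.
  After removal, components: {0,1,2,3,4,5,6}
New component count: 1

Answer: 1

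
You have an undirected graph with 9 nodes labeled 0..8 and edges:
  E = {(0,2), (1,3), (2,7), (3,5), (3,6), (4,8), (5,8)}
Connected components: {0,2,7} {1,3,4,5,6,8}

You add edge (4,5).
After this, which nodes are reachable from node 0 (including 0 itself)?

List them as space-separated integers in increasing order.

Answer: 0 2 7

Derivation:
Before: nodes reachable from 0: {0,2,7}
Adding (4,5): both endpoints already in same component. Reachability from 0 unchanged.
After: nodes reachable from 0: {0,2,7}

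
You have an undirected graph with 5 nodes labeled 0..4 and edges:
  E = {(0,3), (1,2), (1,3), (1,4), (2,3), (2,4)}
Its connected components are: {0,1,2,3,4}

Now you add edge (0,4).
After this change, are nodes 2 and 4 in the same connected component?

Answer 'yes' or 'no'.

Initial components: {0,1,2,3,4}
Adding edge (0,4): both already in same component {0,1,2,3,4}. No change.
New components: {0,1,2,3,4}
Are 2 and 4 in the same component? yes

Answer: yes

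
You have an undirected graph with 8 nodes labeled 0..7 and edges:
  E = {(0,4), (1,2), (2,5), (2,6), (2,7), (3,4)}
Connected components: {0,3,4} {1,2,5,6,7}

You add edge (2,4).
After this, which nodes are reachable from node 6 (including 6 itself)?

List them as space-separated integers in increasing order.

Before: nodes reachable from 6: {1,2,5,6,7}
Adding (2,4): merges 6's component with another. Reachability grows.
After: nodes reachable from 6: {0,1,2,3,4,5,6,7}

Answer: 0 1 2 3 4 5 6 7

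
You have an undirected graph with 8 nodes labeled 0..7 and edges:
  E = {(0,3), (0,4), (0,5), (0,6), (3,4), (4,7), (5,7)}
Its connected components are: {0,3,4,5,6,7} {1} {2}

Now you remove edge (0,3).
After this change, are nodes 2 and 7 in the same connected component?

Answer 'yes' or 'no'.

Answer: no

Derivation:
Initial components: {0,3,4,5,6,7} {1} {2}
Removing edge (0,3): not a bridge — component count unchanged at 3.
New components: {0,3,4,5,6,7} {1} {2}
Are 2 and 7 in the same component? no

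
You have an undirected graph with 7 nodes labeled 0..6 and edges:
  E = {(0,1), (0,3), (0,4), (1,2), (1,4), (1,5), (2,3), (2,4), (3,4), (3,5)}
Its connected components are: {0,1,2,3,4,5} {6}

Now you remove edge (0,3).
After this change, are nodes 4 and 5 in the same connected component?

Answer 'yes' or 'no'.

Initial components: {0,1,2,3,4,5} {6}
Removing edge (0,3): not a bridge — component count unchanged at 2.
New components: {0,1,2,3,4,5} {6}
Are 4 and 5 in the same component? yes

Answer: yes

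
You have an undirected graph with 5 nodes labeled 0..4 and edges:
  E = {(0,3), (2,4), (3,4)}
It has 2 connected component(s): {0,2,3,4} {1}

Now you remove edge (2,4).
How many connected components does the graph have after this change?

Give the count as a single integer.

Answer: 3

Derivation:
Initial component count: 2
Remove (2,4): it was a bridge. Count increases: 2 -> 3.
  After removal, components: {0,3,4} {1} {2}
New component count: 3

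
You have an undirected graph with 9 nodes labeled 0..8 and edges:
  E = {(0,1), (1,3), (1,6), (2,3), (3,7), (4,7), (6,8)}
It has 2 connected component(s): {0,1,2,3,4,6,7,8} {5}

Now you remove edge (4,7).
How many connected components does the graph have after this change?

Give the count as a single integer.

Answer: 3

Derivation:
Initial component count: 2
Remove (4,7): it was a bridge. Count increases: 2 -> 3.
  After removal, components: {0,1,2,3,6,7,8} {4} {5}
New component count: 3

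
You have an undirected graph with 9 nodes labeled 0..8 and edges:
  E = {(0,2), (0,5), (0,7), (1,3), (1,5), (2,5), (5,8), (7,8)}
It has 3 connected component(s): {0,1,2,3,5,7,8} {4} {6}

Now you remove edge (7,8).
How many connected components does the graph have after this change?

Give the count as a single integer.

Initial component count: 3
Remove (7,8): not a bridge. Count unchanged: 3.
  After removal, components: {0,1,2,3,5,7,8} {4} {6}
New component count: 3

Answer: 3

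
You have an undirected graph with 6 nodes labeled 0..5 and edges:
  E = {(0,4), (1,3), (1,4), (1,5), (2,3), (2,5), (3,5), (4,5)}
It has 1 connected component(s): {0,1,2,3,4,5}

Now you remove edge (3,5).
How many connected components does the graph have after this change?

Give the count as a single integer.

Initial component count: 1
Remove (3,5): not a bridge. Count unchanged: 1.
  After removal, components: {0,1,2,3,4,5}
New component count: 1

Answer: 1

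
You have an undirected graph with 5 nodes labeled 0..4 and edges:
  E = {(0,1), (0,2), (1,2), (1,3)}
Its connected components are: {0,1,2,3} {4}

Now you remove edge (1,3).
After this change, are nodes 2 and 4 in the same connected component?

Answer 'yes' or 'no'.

Initial components: {0,1,2,3} {4}
Removing edge (1,3): it was a bridge — component count 2 -> 3.
New components: {0,1,2} {3} {4}
Are 2 and 4 in the same component? no

Answer: no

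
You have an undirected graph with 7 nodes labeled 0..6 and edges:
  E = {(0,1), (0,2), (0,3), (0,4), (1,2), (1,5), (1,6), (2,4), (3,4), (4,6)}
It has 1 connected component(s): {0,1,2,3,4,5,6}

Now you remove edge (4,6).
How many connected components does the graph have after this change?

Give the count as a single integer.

Answer: 1

Derivation:
Initial component count: 1
Remove (4,6): not a bridge. Count unchanged: 1.
  After removal, components: {0,1,2,3,4,5,6}
New component count: 1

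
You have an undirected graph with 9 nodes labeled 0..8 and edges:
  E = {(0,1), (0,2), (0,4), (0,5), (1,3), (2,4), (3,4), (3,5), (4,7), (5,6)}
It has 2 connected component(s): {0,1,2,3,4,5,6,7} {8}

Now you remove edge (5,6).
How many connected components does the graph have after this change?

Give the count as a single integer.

Initial component count: 2
Remove (5,6): it was a bridge. Count increases: 2 -> 3.
  After removal, components: {0,1,2,3,4,5,7} {6} {8}
New component count: 3

Answer: 3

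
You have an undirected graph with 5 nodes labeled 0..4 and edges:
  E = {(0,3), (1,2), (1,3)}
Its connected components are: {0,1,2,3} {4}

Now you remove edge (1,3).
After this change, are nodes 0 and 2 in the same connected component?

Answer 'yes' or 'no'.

Initial components: {0,1,2,3} {4}
Removing edge (1,3): it was a bridge — component count 2 -> 3.
New components: {0,3} {1,2} {4}
Are 0 and 2 in the same component? no

Answer: no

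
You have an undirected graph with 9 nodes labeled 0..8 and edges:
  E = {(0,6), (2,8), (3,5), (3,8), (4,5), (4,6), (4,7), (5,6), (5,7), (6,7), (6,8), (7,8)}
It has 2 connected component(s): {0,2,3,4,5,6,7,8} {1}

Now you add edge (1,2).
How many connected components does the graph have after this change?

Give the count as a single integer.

Initial component count: 2
Add (1,2): merges two components. Count decreases: 2 -> 1.
New component count: 1

Answer: 1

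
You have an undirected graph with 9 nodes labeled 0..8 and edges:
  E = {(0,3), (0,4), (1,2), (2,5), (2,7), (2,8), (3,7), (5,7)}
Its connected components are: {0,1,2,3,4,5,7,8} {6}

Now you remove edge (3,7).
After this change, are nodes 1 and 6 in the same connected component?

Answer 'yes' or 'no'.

Answer: no

Derivation:
Initial components: {0,1,2,3,4,5,7,8} {6}
Removing edge (3,7): it was a bridge — component count 2 -> 3.
New components: {0,3,4} {1,2,5,7,8} {6}
Are 1 and 6 in the same component? no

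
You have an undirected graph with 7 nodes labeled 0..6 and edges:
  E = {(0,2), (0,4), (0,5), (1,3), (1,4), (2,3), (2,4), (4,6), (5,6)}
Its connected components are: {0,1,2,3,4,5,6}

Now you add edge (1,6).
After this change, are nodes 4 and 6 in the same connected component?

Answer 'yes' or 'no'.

Initial components: {0,1,2,3,4,5,6}
Adding edge (1,6): both already in same component {0,1,2,3,4,5,6}. No change.
New components: {0,1,2,3,4,5,6}
Are 4 and 6 in the same component? yes

Answer: yes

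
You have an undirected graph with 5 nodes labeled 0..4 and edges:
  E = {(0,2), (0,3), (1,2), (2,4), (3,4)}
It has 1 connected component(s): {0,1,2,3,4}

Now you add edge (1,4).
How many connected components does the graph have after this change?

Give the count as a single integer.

Answer: 1

Derivation:
Initial component count: 1
Add (1,4): endpoints already in same component. Count unchanged: 1.
New component count: 1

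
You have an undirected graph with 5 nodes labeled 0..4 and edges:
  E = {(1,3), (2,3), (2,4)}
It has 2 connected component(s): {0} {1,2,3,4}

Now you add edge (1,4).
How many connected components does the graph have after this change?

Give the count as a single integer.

Initial component count: 2
Add (1,4): endpoints already in same component. Count unchanged: 2.
New component count: 2

Answer: 2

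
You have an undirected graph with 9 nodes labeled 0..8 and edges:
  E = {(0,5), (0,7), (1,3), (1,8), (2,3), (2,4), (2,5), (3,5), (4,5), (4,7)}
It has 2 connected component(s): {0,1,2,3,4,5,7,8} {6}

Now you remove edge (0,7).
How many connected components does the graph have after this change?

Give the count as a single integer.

Answer: 2

Derivation:
Initial component count: 2
Remove (0,7): not a bridge. Count unchanged: 2.
  After removal, components: {0,1,2,3,4,5,7,8} {6}
New component count: 2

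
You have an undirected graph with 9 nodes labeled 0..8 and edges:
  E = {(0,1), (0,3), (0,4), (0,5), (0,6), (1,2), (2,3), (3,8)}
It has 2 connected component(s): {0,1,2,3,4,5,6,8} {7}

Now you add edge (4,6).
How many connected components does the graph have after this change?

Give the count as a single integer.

Initial component count: 2
Add (4,6): endpoints already in same component. Count unchanged: 2.
New component count: 2

Answer: 2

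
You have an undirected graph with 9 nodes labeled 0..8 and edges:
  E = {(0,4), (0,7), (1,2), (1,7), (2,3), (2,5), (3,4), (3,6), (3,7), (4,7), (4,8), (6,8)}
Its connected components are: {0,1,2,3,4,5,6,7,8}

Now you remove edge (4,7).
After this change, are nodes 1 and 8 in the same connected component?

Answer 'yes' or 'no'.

Answer: yes

Derivation:
Initial components: {0,1,2,3,4,5,6,7,8}
Removing edge (4,7): not a bridge — component count unchanged at 1.
New components: {0,1,2,3,4,5,6,7,8}
Are 1 and 8 in the same component? yes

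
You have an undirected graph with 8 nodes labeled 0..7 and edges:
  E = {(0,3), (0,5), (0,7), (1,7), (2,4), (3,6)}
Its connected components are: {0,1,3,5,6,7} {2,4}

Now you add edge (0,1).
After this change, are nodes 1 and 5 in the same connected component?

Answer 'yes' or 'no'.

Answer: yes

Derivation:
Initial components: {0,1,3,5,6,7} {2,4}
Adding edge (0,1): both already in same component {0,1,3,5,6,7}. No change.
New components: {0,1,3,5,6,7} {2,4}
Are 1 and 5 in the same component? yes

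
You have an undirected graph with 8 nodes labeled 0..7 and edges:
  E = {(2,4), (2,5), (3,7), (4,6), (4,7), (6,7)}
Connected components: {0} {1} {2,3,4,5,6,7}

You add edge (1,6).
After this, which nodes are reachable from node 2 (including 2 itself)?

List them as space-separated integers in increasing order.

Answer: 1 2 3 4 5 6 7

Derivation:
Before: nodes reachable from 2: {2,3,4,5,6,7}
Adding (1,6): merges 2's component with another. Reachability grows.
After: nodes reachable from 2: {1,2,3,4,5,6,7}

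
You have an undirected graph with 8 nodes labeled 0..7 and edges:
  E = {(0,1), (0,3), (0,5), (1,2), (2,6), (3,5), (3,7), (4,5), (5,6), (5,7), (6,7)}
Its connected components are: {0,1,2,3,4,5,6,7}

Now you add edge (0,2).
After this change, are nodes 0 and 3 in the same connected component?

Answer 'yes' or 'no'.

Initial components: {0,1,2,3,4,5,6,7}
Adding edge (0,2): both already in same component {0,1,2,3,4,5,6,7}. No change.
New components: {0,1,2,3,4,5,6,7}
Are 0 and 3 in the same component? yes

Answer: yes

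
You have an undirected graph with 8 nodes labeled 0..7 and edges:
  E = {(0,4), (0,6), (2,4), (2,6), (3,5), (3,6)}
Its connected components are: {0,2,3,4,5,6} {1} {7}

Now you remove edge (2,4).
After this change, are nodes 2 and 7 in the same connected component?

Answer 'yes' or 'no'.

Initial components: {0,2,3,4,5,6} {1} {7}
Removing edge (2,4): not a bridge — component count unchanged at 3.
New components: {0,2,3,4,5,6} {1} {7}
Are 2 and 7 in the same component? no

Answer: no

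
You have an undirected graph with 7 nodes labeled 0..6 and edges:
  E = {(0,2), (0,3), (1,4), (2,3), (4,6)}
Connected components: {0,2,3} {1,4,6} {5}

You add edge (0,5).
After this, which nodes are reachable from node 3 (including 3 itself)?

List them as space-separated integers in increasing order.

Before: nodes reachable from 3: {0,2,3}
Adding (0,5): merges 3's component with another. Reachability grows.
After: nodes reachable from 3: {0,2,3,5}

Answer: 0 2 3 5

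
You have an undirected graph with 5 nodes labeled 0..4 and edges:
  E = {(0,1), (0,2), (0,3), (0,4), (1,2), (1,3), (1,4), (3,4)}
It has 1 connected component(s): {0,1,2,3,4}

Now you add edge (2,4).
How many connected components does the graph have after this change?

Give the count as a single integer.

Answer: 1

Derivation:
Initial component count: 1
Add (2,4): endpoints already in same component. Count unchanged: 1.
New component count: 1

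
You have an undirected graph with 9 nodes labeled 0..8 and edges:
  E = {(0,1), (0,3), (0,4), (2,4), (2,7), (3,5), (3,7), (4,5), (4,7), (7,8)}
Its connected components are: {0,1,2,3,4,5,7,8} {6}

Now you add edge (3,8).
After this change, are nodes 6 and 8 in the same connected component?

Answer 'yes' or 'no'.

Answer: no

Derivation:
Initial components: {0,1,2,3,4,5,7,8} {6}
Adding edge (3,8): both already in same component {0,1,2,3,4,5,7,8}. No change.
New components: {0,1,2,3,4,5,7,8} {6}
Are 6 and 8 in the same component? no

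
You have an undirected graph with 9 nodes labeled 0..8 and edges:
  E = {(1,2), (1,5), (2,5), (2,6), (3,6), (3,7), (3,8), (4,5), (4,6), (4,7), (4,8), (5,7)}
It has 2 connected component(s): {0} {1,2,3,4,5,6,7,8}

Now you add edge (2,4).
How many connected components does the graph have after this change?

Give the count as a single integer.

Initial component count: 2
Add (2,4): endpoints already in same component. Count unchanged: 2.
New component count: 2

Answer: 2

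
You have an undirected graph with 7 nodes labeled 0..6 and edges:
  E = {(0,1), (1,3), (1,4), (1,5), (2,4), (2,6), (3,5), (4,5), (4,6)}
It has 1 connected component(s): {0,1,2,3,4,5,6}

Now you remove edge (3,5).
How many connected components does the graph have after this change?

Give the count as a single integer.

Answer: 1

Derivation:
Initial component count: 1
Remove (3,5): not a bridge. Count unchanged: 1.
  After removal, components: {0,1,2,3,4,5,6}
New component count: 1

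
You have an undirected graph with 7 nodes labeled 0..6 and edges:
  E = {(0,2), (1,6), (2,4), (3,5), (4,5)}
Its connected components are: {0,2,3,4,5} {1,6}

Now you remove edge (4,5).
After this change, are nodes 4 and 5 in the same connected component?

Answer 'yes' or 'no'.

Answer: no

Derivation:
Initial components: {0,2,3,4,5} {1,6}
Removing edge (4,5): it was a bridge — component count 2 -> 3.
New components: {0,2,4} {1,6} {3,5}
Are 4 and 5 in the same component? no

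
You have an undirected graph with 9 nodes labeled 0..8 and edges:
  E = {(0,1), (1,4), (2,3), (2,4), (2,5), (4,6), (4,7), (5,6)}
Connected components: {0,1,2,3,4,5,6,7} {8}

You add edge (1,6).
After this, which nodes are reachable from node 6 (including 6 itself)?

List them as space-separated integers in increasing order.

Before: nodes reachable from 6: {0,1,2,3,4,5,6,7}
Adding (1,6): both endpoints already in same component. Reachability from 6 unchanged.
After: nodes reachable from 6: {0,1,2,3,4,5,6,7}

Answer: 0 1 2 3 4 5 6 7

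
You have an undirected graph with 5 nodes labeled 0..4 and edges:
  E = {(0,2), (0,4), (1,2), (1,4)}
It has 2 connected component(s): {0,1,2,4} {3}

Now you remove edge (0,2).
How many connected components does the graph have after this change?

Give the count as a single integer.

Answer: 2

Derivation:
Initial component count: 2
Remove (0,2): not a bridge. Count unchanged: 2.
  After removal, components: {0,1,2,4} {3}
New component count: 2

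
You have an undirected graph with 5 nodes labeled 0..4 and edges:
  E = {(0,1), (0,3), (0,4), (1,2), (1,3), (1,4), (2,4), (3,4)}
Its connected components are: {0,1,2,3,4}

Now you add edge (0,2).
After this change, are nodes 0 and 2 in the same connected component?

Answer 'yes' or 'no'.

Initial components: {0,1,2,3,4}
Adding edge (0,2): both already in same component {0,1,2,3,4}. No change.
New components: {0,1,2,3,4}
Are 0 and 2 in the same component? yes

Answer: yes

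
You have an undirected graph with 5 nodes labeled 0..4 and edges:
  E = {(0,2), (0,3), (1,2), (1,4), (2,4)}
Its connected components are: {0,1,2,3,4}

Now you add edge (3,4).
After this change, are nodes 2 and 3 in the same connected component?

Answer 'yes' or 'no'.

Answer: yes

Derivation:
Initial components: {0,1,2,3,4}
Adding edge (3,4): both already in same component {0,1,2,3,4}. No change.
New components: {0,1,2,3,4}
Are 2 and 3 in the same component? yes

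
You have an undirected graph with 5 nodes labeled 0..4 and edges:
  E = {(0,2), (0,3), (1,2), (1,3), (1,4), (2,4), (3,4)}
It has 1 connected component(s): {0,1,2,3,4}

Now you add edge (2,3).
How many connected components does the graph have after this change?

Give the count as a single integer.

Answer: 1

Derivation:
Initial component count: 1
Add (2,3): endpoints already in same component. Count unchanged: 1.
New component count: 1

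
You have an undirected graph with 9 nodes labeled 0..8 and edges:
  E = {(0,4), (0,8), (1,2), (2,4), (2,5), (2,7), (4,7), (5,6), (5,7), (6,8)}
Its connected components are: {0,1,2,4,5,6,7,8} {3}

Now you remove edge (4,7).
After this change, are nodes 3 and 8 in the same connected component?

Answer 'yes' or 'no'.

Initial components: {0,1,2,4,5,6,7,8} {3}
Removing edge (4,7): not a bridge — component count unchanged at 2.
New components: {0,1,2,4,5,6,7,8} {3}
Are 3 and 8 in the same component? no

Answer: no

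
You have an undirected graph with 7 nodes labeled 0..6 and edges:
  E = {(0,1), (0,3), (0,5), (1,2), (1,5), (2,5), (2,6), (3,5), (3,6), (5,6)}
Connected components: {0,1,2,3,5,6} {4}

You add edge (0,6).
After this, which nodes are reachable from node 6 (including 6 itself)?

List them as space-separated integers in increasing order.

Before: nodes reachable from 6: {0,1,2,3,5,6}
Adding (0,6): both endpoints already in same component. Reachability from 6 unchanged.
After: nodes reachable from 6: {0,1,2,3,5,6}

Answer: 0 1 2 3 5 6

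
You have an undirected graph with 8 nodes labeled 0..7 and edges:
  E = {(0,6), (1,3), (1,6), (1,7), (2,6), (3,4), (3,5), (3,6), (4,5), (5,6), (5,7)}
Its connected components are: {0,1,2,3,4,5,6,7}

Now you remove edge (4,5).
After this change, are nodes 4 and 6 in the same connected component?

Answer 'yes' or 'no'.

Initial components: {0,1,2,3,4,5,6,7}
Removing edge (4,5): not a bridge — component count unchanged at 1.
New components: {0,1,2,3,4,5,6,7}
Are 4 and 6 in the same component? yes

Answer: yes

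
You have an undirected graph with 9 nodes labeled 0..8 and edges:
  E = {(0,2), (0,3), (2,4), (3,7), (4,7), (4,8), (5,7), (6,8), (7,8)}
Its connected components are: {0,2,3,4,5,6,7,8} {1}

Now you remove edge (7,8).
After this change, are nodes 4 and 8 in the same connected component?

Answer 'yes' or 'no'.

Initial components: {0,2,3,4,5,6,7,8} {1}
Removing edge (7,8): not a bridge — component count unchanged at 2.
New components: {0,2,3,4,5,6,7,8} {1}
Are 4 and 8 in the same component? yes

Answer: yes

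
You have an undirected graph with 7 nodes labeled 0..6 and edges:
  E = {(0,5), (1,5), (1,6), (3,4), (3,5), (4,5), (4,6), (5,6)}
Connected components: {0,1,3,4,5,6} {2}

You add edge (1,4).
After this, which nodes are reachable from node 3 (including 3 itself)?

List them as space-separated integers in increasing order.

Before: nodes reachable from 3: {0,1,3,4,5,6}
Adding (1,4): both endpoints already in same component. Reachability from 3 unchanged.
After: nodes reachable from 3: {0,1,3,4,5,6}

Answer: 0 1 3 4 5 6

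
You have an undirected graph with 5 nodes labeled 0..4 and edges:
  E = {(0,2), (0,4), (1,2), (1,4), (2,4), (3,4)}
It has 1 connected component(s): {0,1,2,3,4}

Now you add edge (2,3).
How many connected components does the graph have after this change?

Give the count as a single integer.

Answer: 1

Derivation:
Initial component count: 1
Add (2,3): endpoints already in same component. Count unchanged: 1.
New component count: 1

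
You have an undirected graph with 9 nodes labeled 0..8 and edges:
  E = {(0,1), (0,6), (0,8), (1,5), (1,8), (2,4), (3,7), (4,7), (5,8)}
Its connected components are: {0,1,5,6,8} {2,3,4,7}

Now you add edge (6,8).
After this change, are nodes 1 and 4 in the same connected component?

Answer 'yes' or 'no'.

Answer: no

Derivation:
Initial components: {0,1,5,6,8} {2,3,4,7}
Adding edge (6,8): both already in same component {0,1,5,6,8}. No change.
New components: {0,1,5,6,8} {2,3,4,7}
Are 1 and 4 in the same component? no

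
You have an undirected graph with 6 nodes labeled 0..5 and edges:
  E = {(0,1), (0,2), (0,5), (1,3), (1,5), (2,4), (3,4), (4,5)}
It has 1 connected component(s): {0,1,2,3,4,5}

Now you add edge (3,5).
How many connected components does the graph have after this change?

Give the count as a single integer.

Initial component count: 1
Add (3,5): endpoints already in same component. Count unchanged: 1.
New component count: 1

Answer: 1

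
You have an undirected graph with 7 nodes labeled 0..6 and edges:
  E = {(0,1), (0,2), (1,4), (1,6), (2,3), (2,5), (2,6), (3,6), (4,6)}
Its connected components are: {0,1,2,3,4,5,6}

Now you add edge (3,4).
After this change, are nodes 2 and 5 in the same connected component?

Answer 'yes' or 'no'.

Answer: yes

Derivation:
Initial components: {0,1,2,3,4,5,6}
Adding edge (3,4): both already in same component {0,1,2,3,4,5,6}. No change.
New components: {0,1,2,3,4,5,6}
Are 2 and 5 in the same component? yes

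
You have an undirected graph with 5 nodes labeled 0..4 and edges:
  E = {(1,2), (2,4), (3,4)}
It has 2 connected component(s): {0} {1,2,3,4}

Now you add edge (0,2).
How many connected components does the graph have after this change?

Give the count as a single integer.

Answer: 1

Derivation:
Initial component count: 2
Add (0,2): merges two components. Count decreases: 2 -> 1.
New component count: 1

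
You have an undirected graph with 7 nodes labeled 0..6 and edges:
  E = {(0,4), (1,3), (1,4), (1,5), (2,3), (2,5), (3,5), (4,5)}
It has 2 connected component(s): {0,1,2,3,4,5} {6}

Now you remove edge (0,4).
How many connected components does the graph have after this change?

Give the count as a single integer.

Answer: 3

Derivation:
Initial component count: 2
Remove (0,4): it was a bridge. Count increases: 2 -> 3.
  After removal, components: {0} {1,2,3,4,5} {6}
New component count: 3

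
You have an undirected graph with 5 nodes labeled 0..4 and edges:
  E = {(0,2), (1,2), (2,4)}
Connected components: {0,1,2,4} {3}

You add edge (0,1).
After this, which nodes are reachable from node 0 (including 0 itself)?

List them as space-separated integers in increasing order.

Answer: 0 1 2 4

Derivation:
Before: nodes reachable from 0: {0,1,2,4}
Adding (0,1): both endpoints already in same component. Reachability from 0 unchanged.
After: nodes reachable from 0: {0,1,2,4}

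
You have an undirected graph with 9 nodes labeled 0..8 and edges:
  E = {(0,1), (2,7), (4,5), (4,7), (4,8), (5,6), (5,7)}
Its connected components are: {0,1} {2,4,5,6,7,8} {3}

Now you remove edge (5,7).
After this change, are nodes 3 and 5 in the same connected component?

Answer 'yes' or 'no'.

Initial components: {0,1} {2,4,5,6,7,8} {3}
Removing edge (5,7): not a bridge — component count unchanged at 3.
New components: {0,1} {2,4,5,6,7,8} {3}
Are 3 and 5 in the same component? no

Answer: no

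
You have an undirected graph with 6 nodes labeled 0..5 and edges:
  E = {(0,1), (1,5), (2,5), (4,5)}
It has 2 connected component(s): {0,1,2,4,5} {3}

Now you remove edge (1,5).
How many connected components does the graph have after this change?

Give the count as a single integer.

Initial component count: 2
Remove (1,5): it was a bridge. Count increases: 2 -> 3.
  After removal, components: {0,1} {2,4,5} {3}
New component count: 3

Answer: 3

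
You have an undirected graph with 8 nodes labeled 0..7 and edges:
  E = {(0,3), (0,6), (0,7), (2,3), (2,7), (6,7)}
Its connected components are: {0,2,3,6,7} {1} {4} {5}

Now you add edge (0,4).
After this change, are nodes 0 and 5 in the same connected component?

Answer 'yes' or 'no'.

Initial components: {0,2,3,6,7} {1} {4} {5}
Adding edge (0,4): merges {0,2,3,6,7} and {4}.
New components: {0,2,3,4,6,7} {1} {5}
Are 0 and 5 in the same component? no

Answer: no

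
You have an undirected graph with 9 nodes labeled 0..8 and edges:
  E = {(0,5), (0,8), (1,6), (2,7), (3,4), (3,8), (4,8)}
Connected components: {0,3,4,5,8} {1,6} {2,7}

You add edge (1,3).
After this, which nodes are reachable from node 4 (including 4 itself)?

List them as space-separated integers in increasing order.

Before: nodes reachable from 4: {0,3,4,5,8}
Adding (1,3): merges 4's component with another. Reachability grows.
After: nodes reachable from 4: {0,1,3,4,5,6,8}

Answer: 0 1 3 4 5 6 8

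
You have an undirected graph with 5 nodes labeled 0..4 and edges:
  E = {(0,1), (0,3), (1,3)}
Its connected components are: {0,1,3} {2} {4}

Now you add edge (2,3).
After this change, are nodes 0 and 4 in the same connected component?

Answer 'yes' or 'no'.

Initial components: {0,1,3} {2} {4}
Adding edge (2,3): merges {2} and {0,1,3}.
New components: {0,1,2,3} {4}
Are 0 and 4 in the same component? no

Answer: no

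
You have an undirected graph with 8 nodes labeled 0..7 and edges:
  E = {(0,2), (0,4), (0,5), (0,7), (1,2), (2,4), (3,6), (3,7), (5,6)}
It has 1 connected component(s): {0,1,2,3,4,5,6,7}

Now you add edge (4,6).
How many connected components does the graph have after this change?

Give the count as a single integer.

Initial component count: 1
Add (4,6): endpoints already in same component. Count unchanged: 1.
New component count: 1

Answer: 1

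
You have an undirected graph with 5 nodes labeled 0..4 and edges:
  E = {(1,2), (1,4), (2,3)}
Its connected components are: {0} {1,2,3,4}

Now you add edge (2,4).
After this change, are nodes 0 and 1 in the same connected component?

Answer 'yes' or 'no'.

Initial components: {0} {1,2,3,4}
Adding edge (2,4): both already in same component {1,2,3,4}. No change.
New components: {0} {1,2,3,4}
Are 0 and 1 in the same component? no

Answer: no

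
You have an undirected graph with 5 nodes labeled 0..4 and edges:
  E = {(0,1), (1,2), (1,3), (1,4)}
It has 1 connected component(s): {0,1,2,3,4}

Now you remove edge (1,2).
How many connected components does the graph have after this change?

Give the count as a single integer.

Initial component count: 1
Remove (1,2): it was a bridge. Count increases: 1 -> 2.
  After removal, components: {0,1,3,4} {2}
New component count: 2

Answer: 2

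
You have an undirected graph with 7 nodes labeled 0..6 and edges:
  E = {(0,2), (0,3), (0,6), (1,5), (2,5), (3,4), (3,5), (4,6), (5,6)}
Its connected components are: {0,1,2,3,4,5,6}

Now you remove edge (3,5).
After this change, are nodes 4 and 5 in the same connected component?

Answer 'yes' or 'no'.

Answer: yes

Derivation:
Initial components: {0,1,2,3,4,5,6}
Removing edge (3,5): not a bridge — component count unchanged at 1.
New components: {0,1,2,3,4,5,6}
Are 4 and 5 in the same component? yes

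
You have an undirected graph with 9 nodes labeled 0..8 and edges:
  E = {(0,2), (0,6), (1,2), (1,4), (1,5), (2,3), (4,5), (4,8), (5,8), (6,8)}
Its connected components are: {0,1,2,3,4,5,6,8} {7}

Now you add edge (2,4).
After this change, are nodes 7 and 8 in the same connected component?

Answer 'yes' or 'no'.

Initial components: {0,1,2,3,4,5,6,8} {7}
Adding edge (2,4): both already in same component {0,1,2,3,4,5,6,8}. No change.
New components: {0,1,2,3,4,5,6,8} {7}
Are 7 and 8 in the same component? no

Answer: no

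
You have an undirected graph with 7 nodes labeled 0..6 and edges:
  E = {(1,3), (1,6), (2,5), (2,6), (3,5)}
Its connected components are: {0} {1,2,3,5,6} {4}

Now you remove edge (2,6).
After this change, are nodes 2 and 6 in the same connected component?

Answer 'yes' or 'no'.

Answer: yes

Derivation:
Initial components: {0} {1,2,3,5,6} {4}
Removing edge (2,6): not a bridge — component count unchanged at 3.
New components: {0} {1,2,3,5,6} {4}
Are 2 and 6 in the same component? yes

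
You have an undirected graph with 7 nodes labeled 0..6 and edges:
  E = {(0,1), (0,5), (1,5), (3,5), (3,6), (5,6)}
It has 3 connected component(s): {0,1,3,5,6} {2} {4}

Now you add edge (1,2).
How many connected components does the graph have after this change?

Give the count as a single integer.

Initial component count: 3
Add (1,2): merges two components. Count decreases: 3 -> 2.
New component count: 2

Answer: 2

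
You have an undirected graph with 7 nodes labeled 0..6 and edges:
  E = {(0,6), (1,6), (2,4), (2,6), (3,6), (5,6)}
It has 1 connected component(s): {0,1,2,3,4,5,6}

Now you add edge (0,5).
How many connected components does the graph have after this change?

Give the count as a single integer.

Answer: 1

Derivation:
Initial component count: 1
Add (0,5): endpoints already in same component. Count unchanged: 1.
New component count: 1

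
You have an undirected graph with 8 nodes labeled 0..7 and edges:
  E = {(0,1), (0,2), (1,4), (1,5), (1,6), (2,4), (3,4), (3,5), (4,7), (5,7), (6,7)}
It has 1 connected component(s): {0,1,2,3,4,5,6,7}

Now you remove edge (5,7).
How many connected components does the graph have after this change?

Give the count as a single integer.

Initial component count: 1
Remove (5,7): not a bridge. Count unchanged: 1.
  After removal, components: {0,1,2,3,4,5,6,7}
New component count: 1

Answer: 1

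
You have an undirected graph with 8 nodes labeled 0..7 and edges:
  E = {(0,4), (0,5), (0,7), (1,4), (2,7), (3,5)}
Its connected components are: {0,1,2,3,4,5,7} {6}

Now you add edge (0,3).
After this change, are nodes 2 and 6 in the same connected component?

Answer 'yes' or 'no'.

Answer: no

Derivation:
Initial components: {0,1,2,3,4,5,7} {6}
Adding edge (0,3): both already in same component {0,1,2,3,4,5,7}. No change.
New components: {0,1,2,3,4,5,7} {6}
Are 2 and 6 in the same component? no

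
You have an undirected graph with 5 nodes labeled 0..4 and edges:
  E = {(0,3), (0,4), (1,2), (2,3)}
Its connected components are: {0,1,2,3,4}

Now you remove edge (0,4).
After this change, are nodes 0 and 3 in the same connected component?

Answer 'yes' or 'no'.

Initial components: {0,1,2,3,4}
Removing edge (0,4): it was a bridge — component count 1 -> 2.
New components: {0,1,2,3} {4}
Are 0 and 3 in the same component? yes

Answer: yes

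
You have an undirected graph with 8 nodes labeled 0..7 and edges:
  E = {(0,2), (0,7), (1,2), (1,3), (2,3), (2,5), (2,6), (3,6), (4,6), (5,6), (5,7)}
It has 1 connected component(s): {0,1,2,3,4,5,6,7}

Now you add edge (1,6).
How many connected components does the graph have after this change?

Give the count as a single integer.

Initial component count: 1
Add (1,6): endpoints already in same component. Count unchanged: 1.
New component count: 1

Answer: 1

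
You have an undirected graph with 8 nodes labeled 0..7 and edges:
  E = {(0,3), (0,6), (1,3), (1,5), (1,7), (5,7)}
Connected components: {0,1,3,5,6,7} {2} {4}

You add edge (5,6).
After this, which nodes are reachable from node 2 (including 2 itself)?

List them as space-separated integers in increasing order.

Before: nodes reachable from 2: {2}
Adding (5,6): both endpoints already in same component. Reachability from 2 unchanged.
After: nodes reachable from 2: {2}

Answer: 2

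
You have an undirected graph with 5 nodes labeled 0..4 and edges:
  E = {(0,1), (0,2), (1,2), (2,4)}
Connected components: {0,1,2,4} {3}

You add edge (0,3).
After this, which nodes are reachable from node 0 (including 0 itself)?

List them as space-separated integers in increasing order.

Before: nodes reachable from 0: {0,1,2,4}
Adding (0,3): merges 0's component with another. Reachability grows.
After: nodes reachable from 0: {0,1,2,3,4}

Answer: 0 1 2 3 4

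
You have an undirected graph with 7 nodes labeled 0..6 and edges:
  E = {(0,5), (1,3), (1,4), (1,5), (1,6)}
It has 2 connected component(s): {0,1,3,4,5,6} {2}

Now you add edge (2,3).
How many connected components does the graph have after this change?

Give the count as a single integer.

Initial component count: 2
Add (2,3): merges two components. Count decreases: 2 -> 1.
New component count: 1

Answer: 1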